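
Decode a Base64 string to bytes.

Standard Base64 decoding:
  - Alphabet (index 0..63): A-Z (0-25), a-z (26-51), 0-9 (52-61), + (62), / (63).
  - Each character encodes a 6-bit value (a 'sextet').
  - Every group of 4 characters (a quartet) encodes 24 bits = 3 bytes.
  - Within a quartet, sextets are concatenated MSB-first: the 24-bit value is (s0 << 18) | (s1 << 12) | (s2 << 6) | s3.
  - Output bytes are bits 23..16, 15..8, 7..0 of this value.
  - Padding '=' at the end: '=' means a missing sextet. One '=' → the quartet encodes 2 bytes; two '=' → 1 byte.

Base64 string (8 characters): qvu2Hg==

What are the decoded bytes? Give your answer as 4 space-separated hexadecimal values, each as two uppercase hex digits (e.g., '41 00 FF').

After char 0 ('q'=42): chars_in_quartet=1 acc=0x2A bytes_emitted=0
After char 1 ('v'=47): chars_in_quartet=2 acc=0xAAF bytes_emitted=0
After char 2 ('u'=46): chars_in_quartet=3 acc=0x2ABEE bytes_emitted=0
After char 3 ('2'=54): chars_in_quartet=4 acc=0xAAFBB6 -> emit AA FB B6, reset; bytes_emitted=3
After char 4 ('H'=7): chars_in_quartet=1 acc=0x7 bytes_emitted=3
After char 5 ('g'=32): chars_in_quartet=2 acc=0x1E0 bytes_emitted=3
Padding '==': partial quartet acc=0x1E0 -> emit 1E; bytes_emitted=4

Answer: AA FB B6 1E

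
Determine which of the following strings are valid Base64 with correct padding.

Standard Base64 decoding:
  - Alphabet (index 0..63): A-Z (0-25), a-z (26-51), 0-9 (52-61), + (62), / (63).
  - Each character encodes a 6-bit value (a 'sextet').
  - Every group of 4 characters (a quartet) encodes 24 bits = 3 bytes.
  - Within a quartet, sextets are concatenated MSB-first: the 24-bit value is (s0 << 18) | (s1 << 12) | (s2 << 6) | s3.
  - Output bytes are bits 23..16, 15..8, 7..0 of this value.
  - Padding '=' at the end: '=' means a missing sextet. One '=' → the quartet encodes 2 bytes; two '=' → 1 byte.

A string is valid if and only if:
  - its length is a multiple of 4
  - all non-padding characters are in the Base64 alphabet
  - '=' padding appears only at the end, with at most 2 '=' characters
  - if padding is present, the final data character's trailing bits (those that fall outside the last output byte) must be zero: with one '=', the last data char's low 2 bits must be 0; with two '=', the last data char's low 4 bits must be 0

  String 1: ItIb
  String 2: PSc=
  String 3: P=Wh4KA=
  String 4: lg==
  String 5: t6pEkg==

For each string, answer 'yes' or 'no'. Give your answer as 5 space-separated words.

Answer: yes yes no yes yes

Derivation:
String 1: 'ItIb' → valid
String 2: 'PSc=' → valid
String 3: 'P=Wh4KA=' → invalid (bad char(s): ['=']; '=' in middle)
String 4: 'lg==' → valid
String 5: 't6pEkg==' → valid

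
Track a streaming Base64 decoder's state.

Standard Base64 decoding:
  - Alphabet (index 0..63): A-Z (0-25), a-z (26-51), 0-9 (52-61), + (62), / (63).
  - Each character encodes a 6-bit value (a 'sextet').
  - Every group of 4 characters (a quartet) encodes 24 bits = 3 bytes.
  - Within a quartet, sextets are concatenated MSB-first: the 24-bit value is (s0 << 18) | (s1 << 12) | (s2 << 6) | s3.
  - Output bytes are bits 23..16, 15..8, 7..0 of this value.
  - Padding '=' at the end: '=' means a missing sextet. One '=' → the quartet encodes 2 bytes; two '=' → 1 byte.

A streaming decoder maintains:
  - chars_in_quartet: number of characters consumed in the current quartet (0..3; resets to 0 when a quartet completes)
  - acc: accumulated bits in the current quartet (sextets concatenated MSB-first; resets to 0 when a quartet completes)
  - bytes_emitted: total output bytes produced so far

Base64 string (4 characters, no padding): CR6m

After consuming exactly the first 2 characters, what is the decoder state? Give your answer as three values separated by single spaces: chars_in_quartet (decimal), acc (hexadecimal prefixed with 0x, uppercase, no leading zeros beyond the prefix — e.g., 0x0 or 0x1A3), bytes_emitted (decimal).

Answer: 2 0x91 0

Derivation:
After char 0 ('C'=2): chars_in_quartet=1 acc=0x2 bytes_emitted=0
After char 1 ('R'=17): chars_in_quartet=2 acc=0x91 bytes_emitted=0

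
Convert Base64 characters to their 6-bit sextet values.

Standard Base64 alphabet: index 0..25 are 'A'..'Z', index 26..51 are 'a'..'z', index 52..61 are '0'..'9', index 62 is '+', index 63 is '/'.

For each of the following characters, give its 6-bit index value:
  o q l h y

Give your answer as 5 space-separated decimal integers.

Answer: 40 42 37 33 50

Derivation:
'o': a..z range, 26 + ord('o') − ord('a') = 40
'q': a..z range, 26 + ord('q') − ord('a') = 42
'l': a..z range, 26 + ord('l') − ord('a') = 37
'h': a..z range, 26 + ord('h') − ord('a') = 33
'y': a..z range, 26 + ord('y') − ord('a') = 50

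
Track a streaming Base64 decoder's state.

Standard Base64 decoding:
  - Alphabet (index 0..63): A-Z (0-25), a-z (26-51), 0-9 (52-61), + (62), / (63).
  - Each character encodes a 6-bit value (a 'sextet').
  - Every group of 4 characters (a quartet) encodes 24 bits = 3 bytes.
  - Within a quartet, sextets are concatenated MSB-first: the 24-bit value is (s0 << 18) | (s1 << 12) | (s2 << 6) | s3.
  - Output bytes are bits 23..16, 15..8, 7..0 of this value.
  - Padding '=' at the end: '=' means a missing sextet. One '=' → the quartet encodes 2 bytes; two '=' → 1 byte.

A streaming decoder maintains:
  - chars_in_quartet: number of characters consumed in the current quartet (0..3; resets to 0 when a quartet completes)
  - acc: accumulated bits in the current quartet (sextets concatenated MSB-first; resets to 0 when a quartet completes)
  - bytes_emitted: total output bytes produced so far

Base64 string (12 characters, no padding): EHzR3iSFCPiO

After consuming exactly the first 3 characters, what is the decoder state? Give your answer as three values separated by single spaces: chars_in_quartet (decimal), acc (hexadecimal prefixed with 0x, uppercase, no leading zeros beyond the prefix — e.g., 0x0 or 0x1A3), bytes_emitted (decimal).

After char 0 ('E'=4): chars_in_quartet=1 acc=0x4 bytes_emitted=0
After char 1 ('H'=7): chars_in_quartet=2 acc=0x107 bytes_emitted=0
After char 2 ('z'=51): chars_in_quartet=3 acc=0x41F3 bytes_emitted=0

Answer: 3 0x41F3 0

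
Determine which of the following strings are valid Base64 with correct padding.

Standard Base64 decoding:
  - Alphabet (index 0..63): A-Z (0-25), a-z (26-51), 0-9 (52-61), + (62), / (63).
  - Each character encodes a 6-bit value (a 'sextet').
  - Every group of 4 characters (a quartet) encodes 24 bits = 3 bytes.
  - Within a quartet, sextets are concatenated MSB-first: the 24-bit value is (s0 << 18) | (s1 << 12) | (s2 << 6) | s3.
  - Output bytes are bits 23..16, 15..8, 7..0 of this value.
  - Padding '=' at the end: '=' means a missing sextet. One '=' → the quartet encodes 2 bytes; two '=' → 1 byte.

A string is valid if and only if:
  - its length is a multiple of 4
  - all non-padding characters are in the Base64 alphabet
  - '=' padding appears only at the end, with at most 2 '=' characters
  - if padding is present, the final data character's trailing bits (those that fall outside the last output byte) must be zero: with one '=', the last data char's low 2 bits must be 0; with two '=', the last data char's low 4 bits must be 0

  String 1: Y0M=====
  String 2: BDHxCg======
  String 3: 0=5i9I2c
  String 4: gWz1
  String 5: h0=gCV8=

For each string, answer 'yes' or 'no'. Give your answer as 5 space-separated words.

String 1: 'Y0M=====' → invalid (5 pad chars (max 2))
String 2: 'BDHxCg======' → invalid (6 pad chars (max 2))
String 3: '0=5i9I2c' → invalid (bad char(s): ['=']; '=' in middle)
String 4: 'gWz1' → valid
String 5: 'h0=gCV8=' → invalid (bad char(s): ['=']; '=' in middle)

Answer: no no no yes no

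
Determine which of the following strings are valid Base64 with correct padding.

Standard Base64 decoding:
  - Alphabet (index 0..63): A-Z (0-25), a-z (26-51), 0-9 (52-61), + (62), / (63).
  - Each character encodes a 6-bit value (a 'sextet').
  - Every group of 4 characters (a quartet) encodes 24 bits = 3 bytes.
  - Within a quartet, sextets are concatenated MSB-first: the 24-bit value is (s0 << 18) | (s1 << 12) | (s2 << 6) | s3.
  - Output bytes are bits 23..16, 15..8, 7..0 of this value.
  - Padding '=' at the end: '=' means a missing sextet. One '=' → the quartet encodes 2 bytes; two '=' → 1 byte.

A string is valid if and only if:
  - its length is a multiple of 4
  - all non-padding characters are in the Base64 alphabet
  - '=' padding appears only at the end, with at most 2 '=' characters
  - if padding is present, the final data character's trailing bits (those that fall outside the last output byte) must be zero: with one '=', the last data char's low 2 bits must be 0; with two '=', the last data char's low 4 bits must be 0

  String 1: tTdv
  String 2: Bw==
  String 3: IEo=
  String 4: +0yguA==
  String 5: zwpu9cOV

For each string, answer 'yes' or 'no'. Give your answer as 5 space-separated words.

Answer: yes yes yes yes yes

Derivation:
String 1: 'tTdv' → valid
String 2: 'Bw==' → valid
String 3: 'IEo=' → valid
String 4: '+0yguA==' → valid
String 5: 'zwpu9cOV' → valid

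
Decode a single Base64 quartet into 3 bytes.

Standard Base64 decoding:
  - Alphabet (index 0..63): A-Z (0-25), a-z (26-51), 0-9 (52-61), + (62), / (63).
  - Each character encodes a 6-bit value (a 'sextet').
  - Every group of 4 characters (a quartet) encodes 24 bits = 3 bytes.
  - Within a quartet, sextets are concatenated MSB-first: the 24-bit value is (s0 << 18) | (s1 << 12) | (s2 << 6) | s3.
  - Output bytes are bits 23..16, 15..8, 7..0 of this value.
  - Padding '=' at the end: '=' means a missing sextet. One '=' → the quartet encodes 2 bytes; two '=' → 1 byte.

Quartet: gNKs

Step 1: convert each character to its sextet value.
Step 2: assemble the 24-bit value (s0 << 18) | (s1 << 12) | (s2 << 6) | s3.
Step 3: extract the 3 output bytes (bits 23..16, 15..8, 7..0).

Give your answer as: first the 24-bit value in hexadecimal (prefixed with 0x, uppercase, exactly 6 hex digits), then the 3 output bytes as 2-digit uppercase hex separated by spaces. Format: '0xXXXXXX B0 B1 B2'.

Sextets: g=32, N=13, K=10, s=44
24-bit: (32<<18) | (13<<12) | (10<<6) | 44
      = 0x800000 | 0x00D000 | 0x000280 | 0x00002C
      = 0x80D2AC
Bytes: (v>>16)&0xFF=80, (v>>8)&0xFF=D2, v&0xFF=AC

Answer: 0x80D2AC 80 D2 AC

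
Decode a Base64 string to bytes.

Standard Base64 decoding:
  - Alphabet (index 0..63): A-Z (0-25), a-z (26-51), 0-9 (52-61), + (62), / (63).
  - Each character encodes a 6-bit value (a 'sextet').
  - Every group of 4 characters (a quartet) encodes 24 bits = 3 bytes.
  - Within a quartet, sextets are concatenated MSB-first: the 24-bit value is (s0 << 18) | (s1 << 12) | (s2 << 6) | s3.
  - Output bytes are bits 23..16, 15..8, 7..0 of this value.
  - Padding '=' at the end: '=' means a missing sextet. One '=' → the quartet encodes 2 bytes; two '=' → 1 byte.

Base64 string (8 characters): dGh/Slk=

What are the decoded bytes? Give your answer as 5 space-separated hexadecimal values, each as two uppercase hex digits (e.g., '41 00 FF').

Answer: 74 68 7F 4A 59

Derivation:
After char 0 ('d'=29): chars_in_quartet=1 acc=0x1D bytes_emitted=0
After char 1 ('G'=6): chars_in_quartet=2 acc=0x746 bytes_emitted=0
After char 2 ('h'=33): chars_in_quartet=3 acc=0x1D1A1 bytes_emitted=0
After char 3 ('/'=63): chars_in_quartet=4 acc=0x74687F -> emit 74 68 7F, reset; bytes_emitted=3
After char 4 ('S'=18): chars_in_quartet=1 acc=0x12 bytes_emitted=3
After char 5 ('l'=37): chars_in_quartet=2 acc=0x4A5 bytes_emitted=3
After char 6 ('k'=36): chars_in_quartet=3 acc=0x12964 bytes_emitted=3
Padding '=': partial quartet acc=0x12964 -> emit 4A 59; bytes_emitted=5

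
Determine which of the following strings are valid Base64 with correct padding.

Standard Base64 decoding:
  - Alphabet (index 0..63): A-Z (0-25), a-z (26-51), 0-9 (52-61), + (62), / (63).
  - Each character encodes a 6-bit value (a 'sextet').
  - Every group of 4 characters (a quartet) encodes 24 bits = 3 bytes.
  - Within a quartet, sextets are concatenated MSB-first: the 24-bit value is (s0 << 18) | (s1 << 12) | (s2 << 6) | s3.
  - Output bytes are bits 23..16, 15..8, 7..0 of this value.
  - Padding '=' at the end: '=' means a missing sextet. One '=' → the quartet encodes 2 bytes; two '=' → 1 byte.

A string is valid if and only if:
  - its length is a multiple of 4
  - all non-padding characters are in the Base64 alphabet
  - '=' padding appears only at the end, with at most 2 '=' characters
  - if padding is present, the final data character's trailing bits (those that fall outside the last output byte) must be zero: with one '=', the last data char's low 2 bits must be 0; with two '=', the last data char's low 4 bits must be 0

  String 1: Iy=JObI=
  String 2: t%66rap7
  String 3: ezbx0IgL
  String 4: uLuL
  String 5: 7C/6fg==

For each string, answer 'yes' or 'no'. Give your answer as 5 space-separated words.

Answer: no no yes yes yes

Derivation:
String 1: 'Iy=JObI=' → invalid (bad char(s): ['=']; '=' in middle)
String 2: 't%66rap7' → invalid (bad char(s): ['%'])
String 3: 'ezbx0IgL' → valid
String 4: 'uLuL' → valid
String 5: '7C/6fg==' → valid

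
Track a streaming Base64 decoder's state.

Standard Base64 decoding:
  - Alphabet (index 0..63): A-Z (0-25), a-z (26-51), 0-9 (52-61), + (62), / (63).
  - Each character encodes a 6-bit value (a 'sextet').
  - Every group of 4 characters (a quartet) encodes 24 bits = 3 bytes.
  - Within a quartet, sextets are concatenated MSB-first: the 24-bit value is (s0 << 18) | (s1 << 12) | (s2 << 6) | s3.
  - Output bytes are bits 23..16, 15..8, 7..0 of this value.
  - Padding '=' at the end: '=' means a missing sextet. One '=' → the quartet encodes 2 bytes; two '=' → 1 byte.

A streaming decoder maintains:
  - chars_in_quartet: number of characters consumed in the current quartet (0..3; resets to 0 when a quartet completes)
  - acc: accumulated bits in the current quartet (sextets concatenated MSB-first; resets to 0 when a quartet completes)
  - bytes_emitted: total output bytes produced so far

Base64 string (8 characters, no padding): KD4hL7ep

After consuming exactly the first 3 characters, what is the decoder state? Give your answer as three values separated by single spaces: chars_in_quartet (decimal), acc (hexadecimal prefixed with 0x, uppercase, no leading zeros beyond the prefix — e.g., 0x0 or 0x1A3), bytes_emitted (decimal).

After char 0 ('K'=10): chars_in_quartet=1 acc=0xA bytes_emitted=0
After char 1 ('D'=3): chars_in_quartet=2 acc=0x283 bytes_emitted=0
After char 2 ('4'=56): chars_in_quartet=3 acc=0xA0F8 bytes_emitted=0

Answer: 3 0xA0F8 0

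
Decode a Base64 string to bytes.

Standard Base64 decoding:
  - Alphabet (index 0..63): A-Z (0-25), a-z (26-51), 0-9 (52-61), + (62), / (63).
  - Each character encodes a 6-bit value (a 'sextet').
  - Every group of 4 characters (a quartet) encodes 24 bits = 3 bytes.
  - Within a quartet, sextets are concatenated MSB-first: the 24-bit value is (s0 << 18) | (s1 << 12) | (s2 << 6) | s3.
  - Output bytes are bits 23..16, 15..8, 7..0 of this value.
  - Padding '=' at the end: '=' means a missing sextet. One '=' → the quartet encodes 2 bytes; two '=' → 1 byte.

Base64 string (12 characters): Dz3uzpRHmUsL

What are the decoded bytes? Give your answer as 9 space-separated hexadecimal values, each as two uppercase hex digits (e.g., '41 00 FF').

Answer: 0F 3D EE CE 94 47 99 4B 0B

Derivation:
After char 0 ('D'=3): chars_in_quartet=1 acc=0x3 bytes_emitted=0
After char 1 ('z'=51): chars_in_quartet=2 acc=0xF3 bytes_emitted=0
After char 2 ('3'=55): chars_in_quartet=3 acc=0x3CF7 bytes_emitted=0
After char 3 ('u'=46): chars_in_quartet=4 acc=0xF3DEE -> emit 0F 3D EE, reset; bytes_emitted=3
After char 4 ('z'=51): chars_in_quartet=1 acc=0x33 bytes_emitted=3
After char 5 ('p'=41): chars_in_quartet=2 acc=0xCE9 bytes_emitted=3
After char 6 ('R'=17): chars_in_quartet=3 acc=0x33A51 bytes_emitted=3
After char 7 ('H'=7): chars_in_quartet=4 acc=0xCE9447 -> emit CE 94 47, reset; bytes_emitted=6
After char 8 ('m'=38): chars_in_quartet=1 acc=0x26 bytes_emitted=6
After char 9 ('U'=20): chars_in_quartet=2 acc=0x994 bytes_emitted=6
After char 10 ('s'=44): chars_in_quartet=3 acc=0x2652C bytes_emitted=6
After char 11 ('L'=11): chars_in_quartet=4 acc=0x994B0B -> emit 99 4B 0B, reset; bytes_emitted=9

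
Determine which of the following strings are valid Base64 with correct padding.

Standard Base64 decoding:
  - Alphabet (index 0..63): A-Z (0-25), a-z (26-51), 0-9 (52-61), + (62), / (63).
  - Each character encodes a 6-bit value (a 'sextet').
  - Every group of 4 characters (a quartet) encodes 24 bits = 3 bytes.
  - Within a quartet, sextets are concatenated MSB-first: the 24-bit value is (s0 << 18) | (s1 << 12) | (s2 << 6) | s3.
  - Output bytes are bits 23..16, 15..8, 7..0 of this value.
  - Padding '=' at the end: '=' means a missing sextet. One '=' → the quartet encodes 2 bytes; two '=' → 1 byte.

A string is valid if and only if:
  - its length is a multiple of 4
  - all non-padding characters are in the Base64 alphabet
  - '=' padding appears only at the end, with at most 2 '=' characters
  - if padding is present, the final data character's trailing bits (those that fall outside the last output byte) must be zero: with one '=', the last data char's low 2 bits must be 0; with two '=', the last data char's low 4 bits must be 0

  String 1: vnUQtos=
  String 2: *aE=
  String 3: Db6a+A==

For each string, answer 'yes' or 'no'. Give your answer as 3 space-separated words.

Answer: yes no yes

Derivation:
String 1: 'vnUQtos=' → valid
String 2: '*aE=' → invalid (bad char(s): ['*'])
String 3: 'Db6a+A==' → valid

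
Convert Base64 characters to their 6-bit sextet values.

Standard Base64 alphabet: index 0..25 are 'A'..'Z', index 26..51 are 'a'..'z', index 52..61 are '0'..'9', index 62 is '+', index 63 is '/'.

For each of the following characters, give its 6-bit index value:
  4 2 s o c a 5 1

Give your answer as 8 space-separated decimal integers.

'4': 0..9 range, 52 + ord('4') − ord('0') = 56
'2': 0..9 range, 52 + ord('2') − ord('0') = 54
's': a..z range, 26 + ord('s') − ord('a') = 44
'o': a..z range, 26 + ord('o') − ord('a') = 40
'c': a..z range, 26 + ord('c') − ord('a') = 28
'a': a..z range, 26 + ord('a') − ord('a') = 26
'5': 0..9 range, 52 + ord('5') − ord('0') = 57
'1': 0..9 range, 52 + ord('1') − ord('0') = 53

Answer: 56 54 44 40 28 26 57 53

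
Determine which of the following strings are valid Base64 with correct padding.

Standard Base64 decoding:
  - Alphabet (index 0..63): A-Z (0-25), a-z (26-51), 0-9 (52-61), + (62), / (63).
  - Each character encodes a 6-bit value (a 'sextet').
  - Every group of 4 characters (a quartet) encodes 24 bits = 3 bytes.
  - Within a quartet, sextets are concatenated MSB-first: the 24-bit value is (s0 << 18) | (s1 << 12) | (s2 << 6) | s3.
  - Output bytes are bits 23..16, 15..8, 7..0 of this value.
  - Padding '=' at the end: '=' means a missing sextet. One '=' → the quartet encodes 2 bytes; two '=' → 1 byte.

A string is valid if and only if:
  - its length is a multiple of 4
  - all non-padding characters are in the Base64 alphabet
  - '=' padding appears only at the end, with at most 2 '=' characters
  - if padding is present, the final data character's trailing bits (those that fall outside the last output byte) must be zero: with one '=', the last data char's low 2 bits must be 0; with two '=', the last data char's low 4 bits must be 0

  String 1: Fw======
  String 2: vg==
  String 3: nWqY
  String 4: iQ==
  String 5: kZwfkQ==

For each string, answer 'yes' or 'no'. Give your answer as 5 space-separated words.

String 1: 'Fw======' → invalid (6 pad chars (max 2))
String 2: 'vg==' → valid
String 3: 'nWqY' → valid
String 4: 'iQ==' → valid
String 5: 'kZwfkQ==' → valid

Answer: no yes yes yes yes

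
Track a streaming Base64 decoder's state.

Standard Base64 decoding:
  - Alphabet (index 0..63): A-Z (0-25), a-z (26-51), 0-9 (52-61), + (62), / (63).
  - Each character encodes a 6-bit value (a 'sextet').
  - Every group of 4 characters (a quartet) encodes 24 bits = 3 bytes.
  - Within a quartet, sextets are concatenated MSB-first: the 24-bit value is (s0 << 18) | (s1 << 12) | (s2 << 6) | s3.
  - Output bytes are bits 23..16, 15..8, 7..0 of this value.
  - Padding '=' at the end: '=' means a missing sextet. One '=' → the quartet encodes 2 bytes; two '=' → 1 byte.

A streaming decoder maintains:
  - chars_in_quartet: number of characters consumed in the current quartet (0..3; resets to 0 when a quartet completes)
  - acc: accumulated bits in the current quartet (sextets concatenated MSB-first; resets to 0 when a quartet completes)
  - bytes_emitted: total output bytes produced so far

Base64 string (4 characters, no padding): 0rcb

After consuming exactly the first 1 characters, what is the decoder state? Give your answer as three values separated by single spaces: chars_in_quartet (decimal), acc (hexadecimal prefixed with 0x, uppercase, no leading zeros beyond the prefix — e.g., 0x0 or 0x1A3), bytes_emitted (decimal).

Answer: 1 0x34 0

Derivation:
After char 0 ('0'=52): chars_in_quartet=1 acc=0x34 bytes_emitted=0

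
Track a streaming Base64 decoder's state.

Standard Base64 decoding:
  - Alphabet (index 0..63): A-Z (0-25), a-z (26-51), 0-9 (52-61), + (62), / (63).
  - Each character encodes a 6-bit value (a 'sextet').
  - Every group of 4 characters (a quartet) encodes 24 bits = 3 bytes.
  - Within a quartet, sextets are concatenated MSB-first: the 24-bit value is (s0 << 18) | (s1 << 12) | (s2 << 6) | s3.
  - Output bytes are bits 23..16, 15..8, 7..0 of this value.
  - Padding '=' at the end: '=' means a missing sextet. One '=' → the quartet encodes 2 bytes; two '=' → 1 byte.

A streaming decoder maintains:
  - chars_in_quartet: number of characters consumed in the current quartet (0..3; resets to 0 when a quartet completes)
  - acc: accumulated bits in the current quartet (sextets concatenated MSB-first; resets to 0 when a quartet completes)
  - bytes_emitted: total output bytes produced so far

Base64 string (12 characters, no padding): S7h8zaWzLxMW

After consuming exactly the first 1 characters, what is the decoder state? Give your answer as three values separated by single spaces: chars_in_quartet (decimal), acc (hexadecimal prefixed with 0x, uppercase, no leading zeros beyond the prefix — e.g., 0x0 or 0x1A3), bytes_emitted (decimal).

Answer: 1 0x12 0

Derivation:
After char 0 ('S'=18): chars_in_quartet=1 acc=0x12 bytes_emitted=0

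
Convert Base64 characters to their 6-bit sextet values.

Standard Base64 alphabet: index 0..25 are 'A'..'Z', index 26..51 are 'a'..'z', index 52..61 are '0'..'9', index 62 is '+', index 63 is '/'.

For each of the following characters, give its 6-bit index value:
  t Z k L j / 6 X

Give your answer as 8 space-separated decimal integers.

't': a..z range, 26 + ord('t') − ord('a') = 45
'Z': A..Z range, ord('Z') − ord('A') = 25
'k': a..z range, 26 + ord('k') − ord('a') = 36
'L': A..Z range, ord('L') − ord('A') = 11
'j': a..z range, 26 + ord('j') − ord('a') = 35
'/': index 63
'6': 0..9 range, 52 + ord('6') − ord('0') = 58
'X': A..Z range, ord('X') − ord('A') = 23

Answer: 45 25 36 11 35 63 58 23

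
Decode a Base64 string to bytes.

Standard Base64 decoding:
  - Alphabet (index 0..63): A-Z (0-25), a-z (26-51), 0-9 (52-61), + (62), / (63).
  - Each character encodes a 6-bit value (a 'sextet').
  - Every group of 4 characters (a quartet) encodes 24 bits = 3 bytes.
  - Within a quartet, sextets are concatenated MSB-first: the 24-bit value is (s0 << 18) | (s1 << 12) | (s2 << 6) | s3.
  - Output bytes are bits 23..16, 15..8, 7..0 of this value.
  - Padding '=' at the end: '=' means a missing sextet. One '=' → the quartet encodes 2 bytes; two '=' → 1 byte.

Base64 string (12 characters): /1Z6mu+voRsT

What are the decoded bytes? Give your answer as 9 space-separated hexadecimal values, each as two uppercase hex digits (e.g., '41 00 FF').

Answer: FF 56 7A 9A EF AF A1 1B 13

Derivation:
After char 0 ('/'=63): chars_in_quartet=1 acc=0x3F bytes_emitted=0
After char 1 ('1'=53): chars_in_quartet=2 acc=0xFF5 bytes_emitted=0
After char 2 ('Z'=25): chars_in_quartet=3 acc=0x3FD59 bytes_emitted=0
After char 3 ('6'=58): chars_in_quartet=4 acc=0xFF567A -> emit FF 56 7A, reset; bytes_emitted=3
After char 4 ('m'=38): chars_in_quartet=1 acc=0x26 bytes_emitted=3
After char 5 ('u'=46): chars_in_quartet=2 acc=0x9AE bytes_emitted=3
After char 6 ('+'=62): chars_in_quartet=3 acc=0x26BBE bytes_emitted=3
After char 7 ('v'=47): chars_in_quartet=4 acc=0x9AEFAF -> emit 9A EF AF, reset; bytes_emitted=6
After char 8 ('o'=40): chars_in_quartet=1 acc=0x28 bytes_emitted=6
After char 9 ('R'=17): chars_in_quartet=2 acc=0xA11 bytes_emitted=6
After char 10 ('s'=44): chars_in_quartet=3 acc=0x2846C bytes_emitted=6
After char 11 ('T'=19): chars_in_quartet=4 acc=0xA11B13 -> emit A1 1B 13, reset; bytes_emitted=9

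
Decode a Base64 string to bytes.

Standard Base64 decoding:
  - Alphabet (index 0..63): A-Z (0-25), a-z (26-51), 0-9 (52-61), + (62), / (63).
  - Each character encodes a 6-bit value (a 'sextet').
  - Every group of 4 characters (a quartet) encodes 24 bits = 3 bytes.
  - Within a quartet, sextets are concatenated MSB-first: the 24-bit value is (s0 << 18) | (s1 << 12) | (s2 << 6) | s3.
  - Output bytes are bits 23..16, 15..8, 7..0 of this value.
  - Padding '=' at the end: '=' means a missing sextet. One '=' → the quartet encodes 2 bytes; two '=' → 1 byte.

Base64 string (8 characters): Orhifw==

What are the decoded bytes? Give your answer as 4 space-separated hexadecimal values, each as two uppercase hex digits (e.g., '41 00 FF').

After char 0 ('O'=14): chars_in_quartet=1 acc=0xE bytes_emitted=0
After char 1 ('r'=43): chars_in_quartet=2 acc=0x3AB bytes_emitted=0
After char 2 ('h'=33): chars_in_quartet=3 acc=0xEAE1 bytes_emitted=0
After char 3 ('i'=34): chars_in_quartet=4 acc=0x3AB862 -> emit 3A B8 62, reset; bytes_emitted=3
After char 4 ('f'=31): chars_in_quartet=1 acc=0x1F bytes_emitted=3
After char 5 ('w'=48): chars_in_quartet=2 acc=0x7F0 bytes_emitted=3
Padding '==': partial quartet acc=0x7F0 -> emit 7F; bytes_emitted=4

Answer: 3A B8 62 7F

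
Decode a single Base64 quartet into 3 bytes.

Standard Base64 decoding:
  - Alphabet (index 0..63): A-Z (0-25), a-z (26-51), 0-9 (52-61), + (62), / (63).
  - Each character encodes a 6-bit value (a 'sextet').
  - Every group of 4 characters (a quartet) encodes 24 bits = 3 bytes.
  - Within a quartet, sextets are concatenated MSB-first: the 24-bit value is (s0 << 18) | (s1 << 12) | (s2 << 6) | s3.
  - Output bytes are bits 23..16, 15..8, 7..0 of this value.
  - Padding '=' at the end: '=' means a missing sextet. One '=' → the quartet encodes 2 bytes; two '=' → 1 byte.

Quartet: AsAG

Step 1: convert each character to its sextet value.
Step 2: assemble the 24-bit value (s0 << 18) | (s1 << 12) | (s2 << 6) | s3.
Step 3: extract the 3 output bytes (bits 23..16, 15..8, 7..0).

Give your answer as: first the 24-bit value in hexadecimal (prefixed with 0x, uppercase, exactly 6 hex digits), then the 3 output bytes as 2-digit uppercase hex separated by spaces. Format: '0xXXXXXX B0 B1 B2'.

Answer: 0x02C006 02 C0 06

Derivation:
Sextets: A=0, s=44, A=0, G=6
24-bit: (0<<18) | (44<<12) | (0<<6) | 6
      = 0x000000 | 0x02C000 | 0x000000 | 0x000006
      = 0x02C006
Bytes: (v>>16)&0xFF=02, (v>>8)&0xFF=C0, v&0xFF=06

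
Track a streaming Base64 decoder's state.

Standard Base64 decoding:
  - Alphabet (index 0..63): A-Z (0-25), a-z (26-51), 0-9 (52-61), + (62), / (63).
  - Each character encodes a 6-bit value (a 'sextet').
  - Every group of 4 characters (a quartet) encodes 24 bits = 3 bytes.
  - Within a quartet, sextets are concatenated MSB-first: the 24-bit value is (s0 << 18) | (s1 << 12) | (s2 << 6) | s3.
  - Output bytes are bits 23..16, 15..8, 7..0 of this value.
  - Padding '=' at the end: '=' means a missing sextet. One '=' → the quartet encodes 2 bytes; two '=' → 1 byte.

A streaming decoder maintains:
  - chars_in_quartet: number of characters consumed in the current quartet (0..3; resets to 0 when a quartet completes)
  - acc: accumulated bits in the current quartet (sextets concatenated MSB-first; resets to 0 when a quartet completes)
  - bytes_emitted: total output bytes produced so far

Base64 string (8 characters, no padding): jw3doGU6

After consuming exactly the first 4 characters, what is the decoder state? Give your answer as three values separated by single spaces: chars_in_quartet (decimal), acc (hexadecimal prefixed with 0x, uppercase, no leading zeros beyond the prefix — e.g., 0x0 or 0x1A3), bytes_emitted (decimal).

After char 0 ('j'=35): chars_in_quartet=1 acc=0x23 bytes_emitted=0
After char 1 ('w'=48): chars_in_quartet=2 acc=0x8F0 bytes_emitted=0
After char 2 ('3'=55): chars_in_quartet=3 acc=0x23C37 bytes_emitted=0
After char 3 ('d'=29): chars_in_quartet=4 acc=0x8F0DDD -> emit 8F 0D DD, reset; bytes_emitted=3

Answer: 0 0x0 3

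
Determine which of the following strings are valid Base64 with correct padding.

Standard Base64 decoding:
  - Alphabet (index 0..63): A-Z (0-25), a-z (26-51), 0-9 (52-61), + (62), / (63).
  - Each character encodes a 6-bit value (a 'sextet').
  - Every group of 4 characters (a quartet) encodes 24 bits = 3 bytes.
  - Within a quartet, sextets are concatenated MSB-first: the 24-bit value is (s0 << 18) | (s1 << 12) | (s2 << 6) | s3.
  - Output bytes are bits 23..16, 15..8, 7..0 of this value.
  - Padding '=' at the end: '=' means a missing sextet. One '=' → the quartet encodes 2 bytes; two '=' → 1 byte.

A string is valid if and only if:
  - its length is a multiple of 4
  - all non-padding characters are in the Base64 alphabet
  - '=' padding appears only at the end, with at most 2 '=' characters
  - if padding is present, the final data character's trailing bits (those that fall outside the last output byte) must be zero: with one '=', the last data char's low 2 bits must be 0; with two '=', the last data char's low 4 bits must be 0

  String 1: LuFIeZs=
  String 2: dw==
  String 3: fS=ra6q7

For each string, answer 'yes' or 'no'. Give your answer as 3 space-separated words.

String 1: 'LuFIeZs=' → valid
String 2: 'dw==' → valid
String 3: 'fS=ra6q7' → invalid (bad char(s): ['=']; '=' in middle)

Answer: yes yes no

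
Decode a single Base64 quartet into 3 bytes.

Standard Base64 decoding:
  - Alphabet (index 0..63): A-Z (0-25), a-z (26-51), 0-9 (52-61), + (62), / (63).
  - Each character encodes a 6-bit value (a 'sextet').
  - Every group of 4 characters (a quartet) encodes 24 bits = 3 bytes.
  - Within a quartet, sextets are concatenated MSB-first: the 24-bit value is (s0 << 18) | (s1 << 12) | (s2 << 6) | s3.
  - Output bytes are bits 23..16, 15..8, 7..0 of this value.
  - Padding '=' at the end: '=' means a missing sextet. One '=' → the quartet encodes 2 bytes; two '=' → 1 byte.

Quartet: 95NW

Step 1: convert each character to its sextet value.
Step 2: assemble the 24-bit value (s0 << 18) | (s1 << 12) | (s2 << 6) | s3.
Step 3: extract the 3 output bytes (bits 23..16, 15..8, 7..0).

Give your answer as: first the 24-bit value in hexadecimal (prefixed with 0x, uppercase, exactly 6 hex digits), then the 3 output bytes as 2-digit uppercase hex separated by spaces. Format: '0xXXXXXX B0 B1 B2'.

Sextets: 9=61, 5=57, N=13, W=22
24-bit: (61<<18) | (57<<12) | (13<<6) | 22
      = 0xF40000 | 0x039000 | 0x000340 | 0x000016
      = 0xF79356
Bytes: (v>>16)&0xFF=F7, (v>>8)&0xFF=93, v&0xFF=56

Answer: 0xF79356 F7 93 56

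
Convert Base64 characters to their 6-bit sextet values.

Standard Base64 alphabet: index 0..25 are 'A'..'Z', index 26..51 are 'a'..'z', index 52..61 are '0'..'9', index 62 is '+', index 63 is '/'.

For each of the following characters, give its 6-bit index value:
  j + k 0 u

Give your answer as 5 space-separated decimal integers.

Answer: 35 62 36 52 46

Derivation:
'j': a..z range, 26 + ord('j') − ord('a') = 35
'+': index 62
'k': a..z range, 26 + ord('k') − ord('a') = 36
'0': 0..9 range, 52 + ord('0') − ord('0') = 52
'u': a..z range, 26 + ord('u') − ord('a') = 46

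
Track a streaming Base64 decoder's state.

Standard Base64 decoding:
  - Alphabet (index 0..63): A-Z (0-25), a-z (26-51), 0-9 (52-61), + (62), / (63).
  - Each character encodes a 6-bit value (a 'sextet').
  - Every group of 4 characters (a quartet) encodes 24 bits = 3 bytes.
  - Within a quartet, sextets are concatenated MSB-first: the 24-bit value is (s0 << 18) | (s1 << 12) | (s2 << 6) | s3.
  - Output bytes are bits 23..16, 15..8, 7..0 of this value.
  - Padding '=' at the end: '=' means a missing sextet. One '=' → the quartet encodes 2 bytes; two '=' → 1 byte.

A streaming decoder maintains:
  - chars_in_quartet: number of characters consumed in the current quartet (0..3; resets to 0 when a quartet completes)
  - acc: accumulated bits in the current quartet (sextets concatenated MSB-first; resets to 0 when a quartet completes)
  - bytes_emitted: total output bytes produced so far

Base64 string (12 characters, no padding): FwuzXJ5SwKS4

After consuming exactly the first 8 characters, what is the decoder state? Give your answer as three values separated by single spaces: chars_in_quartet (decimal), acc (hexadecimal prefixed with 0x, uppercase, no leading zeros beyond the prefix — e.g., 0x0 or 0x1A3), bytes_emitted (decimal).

After char 0 ('F'=5): chars_in_quartet=1 acc=0x5 bytes_emitted=0
After char 1 ('w'=48): chars_in_quartet=2 acc=0x170 bytes_emitted=0
After char 2 ('u'=46): chars_in_quartet=3 acc=0x5C2E bytes_emitted=0
After char 3 ('z'=51): chars_in_quartet=4 acc=0x170BB3 -> emit 17 0B B3, reset; bytes_emitted=3
After char 4 ('X'=23): chars_in_quartet=1 acc=0x17 bytes_emitted=3
After char 5 ('J'=9): chars_in_quartet=2 acc=0x5C9 bytes_emitted=3
After char 6 ('5'=57): chars_in_quartet=3 acc=0x17279 bytes_emitted=3
After char 7 ('S'=18): chars_in_quartet=4 acc=0x5C9E52 -> emit 5C 9E 52, reset; bytes_emitted=6

Answer: 0 0x0 6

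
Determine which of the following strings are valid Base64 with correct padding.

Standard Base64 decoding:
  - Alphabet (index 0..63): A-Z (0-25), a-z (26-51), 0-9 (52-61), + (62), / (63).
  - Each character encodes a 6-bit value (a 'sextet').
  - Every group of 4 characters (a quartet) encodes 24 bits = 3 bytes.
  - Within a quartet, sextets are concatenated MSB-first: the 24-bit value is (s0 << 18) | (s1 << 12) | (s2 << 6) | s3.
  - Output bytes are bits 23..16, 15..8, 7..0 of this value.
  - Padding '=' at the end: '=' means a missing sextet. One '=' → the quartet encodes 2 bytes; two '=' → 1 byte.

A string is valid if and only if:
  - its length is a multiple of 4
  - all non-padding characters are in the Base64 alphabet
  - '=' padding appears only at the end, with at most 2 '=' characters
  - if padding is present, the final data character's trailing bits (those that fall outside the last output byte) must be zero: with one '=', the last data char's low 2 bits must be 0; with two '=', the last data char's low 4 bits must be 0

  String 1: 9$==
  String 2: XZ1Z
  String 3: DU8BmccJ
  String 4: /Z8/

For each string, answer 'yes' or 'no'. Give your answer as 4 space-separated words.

Answer: no yes yes yes

Derivation:
String 1: '9$==' → invalid (bad char(s): ['$'])
String 2: 'XZ1Z' → valid
String 3: 'DU8BmccJ' → valid
String 4: '/Z8/' → valid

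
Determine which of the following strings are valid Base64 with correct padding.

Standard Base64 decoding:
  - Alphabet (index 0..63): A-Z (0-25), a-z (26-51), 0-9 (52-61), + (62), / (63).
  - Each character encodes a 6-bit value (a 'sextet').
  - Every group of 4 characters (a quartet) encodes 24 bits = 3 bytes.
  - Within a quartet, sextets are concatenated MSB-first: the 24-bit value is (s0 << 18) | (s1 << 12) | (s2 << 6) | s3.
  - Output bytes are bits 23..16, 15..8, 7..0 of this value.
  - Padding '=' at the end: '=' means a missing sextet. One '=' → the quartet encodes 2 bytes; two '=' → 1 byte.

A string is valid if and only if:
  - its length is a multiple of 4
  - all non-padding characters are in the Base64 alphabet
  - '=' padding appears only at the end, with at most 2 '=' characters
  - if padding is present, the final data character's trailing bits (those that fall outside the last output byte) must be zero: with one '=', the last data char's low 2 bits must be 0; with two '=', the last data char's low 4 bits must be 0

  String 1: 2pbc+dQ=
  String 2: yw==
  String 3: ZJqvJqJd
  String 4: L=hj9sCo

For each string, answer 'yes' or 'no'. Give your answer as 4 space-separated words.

Answer: yes yes yes no

Derivation:
String 1: '2pbc+dQ=' → valid
String 2: 'yw==' → valid
String 3: 'ZJqvJqJd' → valid
String 4: 'L=hj9sCo' → invalid (bad char(s): ['=']; '=' in middle)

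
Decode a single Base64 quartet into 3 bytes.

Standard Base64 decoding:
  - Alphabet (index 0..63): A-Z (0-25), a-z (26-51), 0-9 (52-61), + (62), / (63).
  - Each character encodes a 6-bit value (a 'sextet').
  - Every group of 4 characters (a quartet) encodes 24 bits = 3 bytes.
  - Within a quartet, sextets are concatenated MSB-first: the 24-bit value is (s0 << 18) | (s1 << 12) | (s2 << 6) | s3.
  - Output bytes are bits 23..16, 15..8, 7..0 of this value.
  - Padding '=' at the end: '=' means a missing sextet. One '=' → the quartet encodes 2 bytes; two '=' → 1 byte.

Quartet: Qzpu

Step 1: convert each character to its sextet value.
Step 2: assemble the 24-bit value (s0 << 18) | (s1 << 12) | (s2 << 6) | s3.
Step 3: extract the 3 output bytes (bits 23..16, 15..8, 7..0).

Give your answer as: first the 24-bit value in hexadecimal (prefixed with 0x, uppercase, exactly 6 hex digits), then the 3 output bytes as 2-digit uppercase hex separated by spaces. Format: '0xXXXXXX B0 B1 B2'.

Answer: 0x433A6E 43 3A 6E

Derivation:
Sextets: Q=16, z=51, p=41, u=46
24-bit: (16<<18) | (51<<12) | (41<<6) | 46
      = 0x400000 | 0x033000 | 0x000A40 | 0x00002E
      = 0x433A6E
Bytes: (v>>16)&0xFF=43, (v>>8)&0xFF=3A, v&0xFF=6E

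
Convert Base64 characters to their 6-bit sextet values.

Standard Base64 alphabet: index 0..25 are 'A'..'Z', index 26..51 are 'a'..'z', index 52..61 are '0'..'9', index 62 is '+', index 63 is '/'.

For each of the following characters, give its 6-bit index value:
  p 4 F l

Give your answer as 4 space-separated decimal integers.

'p': a..z range, 26 + ord('p') − ord('a') = 41
'4': 0..9 range, 52 + ord('4') − ord('0') = 56
'F': A..Z range, ord('F') − ord('A') = 5
'l': a..z range, 26 + ord('l') − ord('a') = 37

Answer: 41 56 5 37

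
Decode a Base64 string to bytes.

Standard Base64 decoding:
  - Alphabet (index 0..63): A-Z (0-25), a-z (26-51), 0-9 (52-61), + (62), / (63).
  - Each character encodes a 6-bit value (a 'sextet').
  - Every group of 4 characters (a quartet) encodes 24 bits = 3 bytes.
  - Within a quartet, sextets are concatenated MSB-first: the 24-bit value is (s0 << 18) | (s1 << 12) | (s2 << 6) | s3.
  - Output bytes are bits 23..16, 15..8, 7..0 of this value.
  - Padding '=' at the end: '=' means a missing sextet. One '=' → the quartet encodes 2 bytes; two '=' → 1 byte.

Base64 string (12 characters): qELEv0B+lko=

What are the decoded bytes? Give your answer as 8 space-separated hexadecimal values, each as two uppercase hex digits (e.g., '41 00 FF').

Answer: A8 42 C4 BF 40 7E 96 4A

Derivation:
After char 0 ('q'=42): chars_in_quartet=1 acc=0x2A bytes_emitted=0
After char 1 ('E'=4): chars_in_quartet=2 acc=0xA84 bytes_emitted=0
After char 2 ('L'=11): chars_in_quartet=3 acc=0x2A10B bytes_emitted=0
After char 3 ('E'=4): chars_in_quartet=4 acc=0xA842C4 -> emit A8 42 C4, reset; bytes_emitted=3
After char 4 ('v'=47): chars_in_quartet=1 acc=0x2F bytes_emitted=3
After char 5 ('0'=52): chars_in_quartet=2 acc=0xBF4 bytes_emitted=3
After char 6 ('B'=1): chars_in_quartet=3 acc=0x2FD01 bytes_emitted=3
After char 7 ('+'=62): chars_in_quartet=4 acc=0xBF407E -> emit BF 40 7E, reset; bytes_emitted=6
After char 8 ('l'=37): chars_in_quartet=1 acc=0x25 bytes_emitted=6
After char 9 ('k'=36): chars_in_quartet=2 acc=0x964 bytes_emitted=6
After char 10 ('o'=40): chars_in_quartet=3 acc=0x25928 bytes_emitted=6
Padding '=': partial quartet acc=0x25928 -> emit 96 4A; bytes_emitted=8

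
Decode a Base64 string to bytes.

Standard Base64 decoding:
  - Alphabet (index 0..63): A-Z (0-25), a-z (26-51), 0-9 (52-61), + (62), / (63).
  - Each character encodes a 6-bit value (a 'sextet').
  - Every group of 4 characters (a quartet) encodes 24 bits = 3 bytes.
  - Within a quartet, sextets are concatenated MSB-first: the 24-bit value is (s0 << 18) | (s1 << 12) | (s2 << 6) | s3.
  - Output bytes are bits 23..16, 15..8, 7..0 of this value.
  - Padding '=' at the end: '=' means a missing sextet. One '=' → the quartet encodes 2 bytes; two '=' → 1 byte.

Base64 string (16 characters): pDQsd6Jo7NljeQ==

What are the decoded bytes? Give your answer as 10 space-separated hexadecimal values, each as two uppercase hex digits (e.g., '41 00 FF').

Answer: A4 34 2C 77 A2 68 EC D9 63 79

Derivation:
After char 0 ('p'=41): chars_in_quartet=1 acc=0x29 bytes_emitted=0
After char 1 ('D'=3): chars_in_quartet=2 acc=0xA43 bytes_emitted=0
After char 2 ('Q'=16): chars_in_quartet=3 acc=0x290D0 bytes_emitted=0
After char 3 ('s'=44): chars_in_quartet=4 acc=0xA4342C -> emit A4 34 2C, reset; bytes_emitted=3
After char 4 ('d'=29): chars_in_quartet=1 acc=0x1D bytes_emitted=3
After char 5 ('6'=58): chars_in_quartet=2 acc=0x77A bytes_emitted=3
After char 6 ('J'=9): chars_in_quartet=3 acc=0x1DE89 bytes_emitted=3
After char 7 ('o'=40): chars_in_quartet=4 acc=0x77A268 -> emit 77 A2 68, reset; bytes_emitted=6
After char 8 ('7'=59): chars_in_quartet=1 acc=0x3B bytes_emitted=6
After char 9 ('N'=13): chars_in_quartet=2 acc=0xECD bytes_emitted=6
After char 10 ('l'=37): chars_in_quartet=3 acc=0x3B365 bytes_emitted=6
After char 11 ('j'=35): chars_in_quartet=4 acc=0xECD963 -> emit EC D9 63, reset; bytes_emitted=9
After char 12 ('e'=30): chars_in_quartet=1 acc=0x1E bytes_emitted=9
After char 13 ('Q'=16): chars_in_quartet=2 acc=0x790 bytes_emitted=9
Padding '==': partial quartet acc=0x790 -> emit 79; bytes_emitted=10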